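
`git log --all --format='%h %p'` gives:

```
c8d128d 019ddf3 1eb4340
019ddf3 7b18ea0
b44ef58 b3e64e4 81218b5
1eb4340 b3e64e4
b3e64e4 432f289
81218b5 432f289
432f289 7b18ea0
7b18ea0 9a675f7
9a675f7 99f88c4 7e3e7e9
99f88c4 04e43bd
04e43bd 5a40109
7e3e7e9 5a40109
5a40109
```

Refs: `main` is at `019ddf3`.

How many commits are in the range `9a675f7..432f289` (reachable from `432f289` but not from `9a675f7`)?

Reachable from 432f289: {04e43bd, 432f289, 5a40109, 7b18ea0, 7e3e7e9, 99f88c4, 9a675f7}.
Reachable from 9a675f7: {04e43bd, 5a40109, 7e3e7e9, 99f88c4, 9a675f7}.
In 432f289's history but not 9a675f7's: {432f289, 7b18ea0} — 2 commits.

2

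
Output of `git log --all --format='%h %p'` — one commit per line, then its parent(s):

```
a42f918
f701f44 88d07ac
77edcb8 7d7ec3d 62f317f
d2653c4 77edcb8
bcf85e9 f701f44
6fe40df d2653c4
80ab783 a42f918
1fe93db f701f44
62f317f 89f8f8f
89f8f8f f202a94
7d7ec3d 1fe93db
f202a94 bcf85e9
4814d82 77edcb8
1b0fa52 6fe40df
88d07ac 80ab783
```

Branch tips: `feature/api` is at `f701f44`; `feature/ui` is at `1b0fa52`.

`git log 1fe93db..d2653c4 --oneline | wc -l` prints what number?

Reachable from d2653c4: {1fe93db, 62f317f, 77edcb8, 7d7ec3d, 80ab783, 88d07ac, 89f8f8f, a42f918, bcf85e9, d2653c4, f202a94, f701f44}.
Reachable from 1fe93db: {1fe93db, 80ab783, 88d07ac, a42f918, f701f44}.
In d2653c4's history but not 1fe93db's: {62f317f, 77edcb8, 7d7ec3d, 89f8f8f, bcf85e9, d2653c4, f202a94} — 7 commits.

7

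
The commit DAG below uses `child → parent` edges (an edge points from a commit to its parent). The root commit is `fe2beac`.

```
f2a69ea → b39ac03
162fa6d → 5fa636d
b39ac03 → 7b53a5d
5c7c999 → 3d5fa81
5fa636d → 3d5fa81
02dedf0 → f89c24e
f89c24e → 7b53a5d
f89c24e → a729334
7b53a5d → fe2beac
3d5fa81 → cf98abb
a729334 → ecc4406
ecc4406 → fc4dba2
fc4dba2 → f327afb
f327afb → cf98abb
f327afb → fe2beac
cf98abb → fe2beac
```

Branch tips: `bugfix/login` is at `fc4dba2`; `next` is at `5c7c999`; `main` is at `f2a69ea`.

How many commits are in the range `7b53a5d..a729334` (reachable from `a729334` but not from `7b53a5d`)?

Reachable from a729334: {a729334, cf98abb, ecc4406, f327afb, fc4dba2, fe2beac}.
Reachable from 7b53a5d: {7b53a5d, fe2beac}.
In a729334's history but not 7b53a5d's: {a729334, cf98abb, ecc4406, f327afb, fc4dba2} — 5 commits.

5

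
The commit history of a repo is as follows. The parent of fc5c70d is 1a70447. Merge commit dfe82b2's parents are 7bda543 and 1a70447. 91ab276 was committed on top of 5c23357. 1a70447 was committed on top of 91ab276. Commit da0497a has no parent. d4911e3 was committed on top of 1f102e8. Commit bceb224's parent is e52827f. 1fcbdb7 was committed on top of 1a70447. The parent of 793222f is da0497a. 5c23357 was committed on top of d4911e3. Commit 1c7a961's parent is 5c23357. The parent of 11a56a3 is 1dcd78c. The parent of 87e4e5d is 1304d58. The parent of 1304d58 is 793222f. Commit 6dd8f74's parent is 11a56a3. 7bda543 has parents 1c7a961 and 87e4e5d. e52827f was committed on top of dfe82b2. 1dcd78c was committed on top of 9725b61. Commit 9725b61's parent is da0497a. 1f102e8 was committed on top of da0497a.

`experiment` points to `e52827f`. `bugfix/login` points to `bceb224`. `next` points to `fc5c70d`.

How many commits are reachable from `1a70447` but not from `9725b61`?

5

Reachable from 1a70447: {1a70447, 1f102e8, 5c23357, 91ab276, d4911e3, da0497a}.
Reachable from 9725b61: {9725b61, da0497a}.
In 1a70447's history but not 9725b61's: {1a70447, 1f102e8, 5c23357, 91ab276, d4911e3} — 5 commits.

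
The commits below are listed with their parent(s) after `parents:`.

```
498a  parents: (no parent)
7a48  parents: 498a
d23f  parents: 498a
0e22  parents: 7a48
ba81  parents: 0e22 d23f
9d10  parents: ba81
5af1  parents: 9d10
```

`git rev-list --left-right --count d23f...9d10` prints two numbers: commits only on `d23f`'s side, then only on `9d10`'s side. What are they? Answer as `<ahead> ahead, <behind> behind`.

Reachable from d23f: {498a, d23f}.
Reachable from 9d10: {0e22, 498a, 7a48, 9d10, ba81, d23f}.
Only in d23f's history (ahead): {} — 0.
Only in 9d10's history (behind): {0e22, 7a48, 9d10, ba81} — 4.

0 ahead, 4 behind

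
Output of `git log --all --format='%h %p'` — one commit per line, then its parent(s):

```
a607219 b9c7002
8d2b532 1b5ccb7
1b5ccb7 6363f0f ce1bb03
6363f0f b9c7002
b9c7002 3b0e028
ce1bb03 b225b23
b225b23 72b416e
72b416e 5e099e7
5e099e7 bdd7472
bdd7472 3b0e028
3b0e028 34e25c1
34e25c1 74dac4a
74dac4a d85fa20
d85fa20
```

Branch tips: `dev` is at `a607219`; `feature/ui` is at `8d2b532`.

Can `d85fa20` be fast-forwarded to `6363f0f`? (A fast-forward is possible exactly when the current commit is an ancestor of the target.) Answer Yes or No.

Yes

A fast-forward from d85fa20 to 6363f0f is possible iff d85fa20 is an ancestor of 6363f0f.
Ancestors of 6363f0f: {34e25c1, 3b0e028, 6363f0f, 74dac4a, b9c7002, d85fa20}.
d85fa20 is among them, so fast-forward is possible.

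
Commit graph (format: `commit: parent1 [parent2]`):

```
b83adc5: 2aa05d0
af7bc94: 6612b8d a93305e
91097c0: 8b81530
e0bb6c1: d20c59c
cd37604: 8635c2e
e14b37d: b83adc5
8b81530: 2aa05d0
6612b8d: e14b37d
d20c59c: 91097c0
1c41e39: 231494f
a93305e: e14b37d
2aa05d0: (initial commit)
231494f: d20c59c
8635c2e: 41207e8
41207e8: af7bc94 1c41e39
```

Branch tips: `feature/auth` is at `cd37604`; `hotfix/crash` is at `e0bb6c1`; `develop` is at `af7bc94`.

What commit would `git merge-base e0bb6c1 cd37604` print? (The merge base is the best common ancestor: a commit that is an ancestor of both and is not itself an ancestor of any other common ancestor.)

d20c59c

Ancestors of e0bb6c1: {2aa05d0, 8b81530, 91097c0, d20c59c, e0bb6c1}.
Ancestors of cd37604: {1c41e39, 231494f, 2aa05d0, 41207e8, 6612b8d, 8635c2e, 8b81530, 91097c0, a93305e, af7bc94, b83adc5, cd37604, d20c59c, e14b37d}.
Common ancestors: {2aa05d0, 8b81530, 91097c0, d20c59c}.
Among these, d20c59c is not an ancestor of any other common ancestor — it is the merge base.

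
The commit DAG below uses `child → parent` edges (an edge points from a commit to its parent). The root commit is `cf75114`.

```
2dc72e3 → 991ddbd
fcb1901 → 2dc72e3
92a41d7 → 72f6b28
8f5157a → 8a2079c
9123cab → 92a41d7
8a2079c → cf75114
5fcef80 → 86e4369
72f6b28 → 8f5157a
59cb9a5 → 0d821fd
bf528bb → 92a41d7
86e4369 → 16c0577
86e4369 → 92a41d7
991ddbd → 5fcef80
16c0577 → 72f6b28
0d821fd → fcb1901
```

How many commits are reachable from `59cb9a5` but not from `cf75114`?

Reachable from 59cb9a5: {0d821fd, 16c0577, 2dc72e3, 59cb9a5, 5fcef80, 72f6b28, 86e4369, 8a2079c, 8f5157a, 92a41d7, 991ddbd, cf75114, fcb1901}.
Reachable from cf75114: {cf75114}.
In 59cb9a5's history but not cf75114's: {0d821fd, 16c0577, 2dc72e3, 59cb9a5, 5fcef80, 72f6b28, 86e4369, 8a2079c, 8f5157a, 92a41d7, 991ddbd, fcb1901} — 12 commits.

12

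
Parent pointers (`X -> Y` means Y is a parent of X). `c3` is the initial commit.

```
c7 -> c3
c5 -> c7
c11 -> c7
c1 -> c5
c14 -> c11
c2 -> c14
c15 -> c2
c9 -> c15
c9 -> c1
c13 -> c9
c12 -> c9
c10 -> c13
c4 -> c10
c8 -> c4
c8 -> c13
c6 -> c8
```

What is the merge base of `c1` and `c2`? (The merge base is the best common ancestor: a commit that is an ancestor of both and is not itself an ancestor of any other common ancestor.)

c7

Ancestors of c1: {c1, c3, c5, c7}.
Ancestors of c2: {c11, c14, c2, c3, c7}.
Common ancestors: {c3, c7}.
Among these, c7 is not an ancestor of any other common ancestor — it is the merge base.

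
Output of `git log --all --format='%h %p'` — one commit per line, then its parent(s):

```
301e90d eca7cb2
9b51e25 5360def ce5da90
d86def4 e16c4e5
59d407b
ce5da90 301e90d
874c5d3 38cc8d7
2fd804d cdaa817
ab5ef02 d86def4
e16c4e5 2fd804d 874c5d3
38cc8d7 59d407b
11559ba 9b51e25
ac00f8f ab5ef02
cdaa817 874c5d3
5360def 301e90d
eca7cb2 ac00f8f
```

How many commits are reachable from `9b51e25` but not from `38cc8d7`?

Reachable from 9b51e25: {2fd804d, 301e90d, 38cc8d7, 5360def, 59d407b, 874c5d3, 9b51e25, ab5ef02, ac00f8f, cdaa817, ce5da90, d86def4, e16c4e5, eca7cb2}.
Reachable from 38cc8d7: {38cc8d7, 59d407b}.
In 9b51e25's history but not 38cc8d7's: {2fd804d, 301e90d, 5360def, 874c5d3, 9b51e25, ab5ef02, ac00f8f, cdaa817, ce5da90, d86def4, e16c4e5, eca7cb2} — 12 commits.

12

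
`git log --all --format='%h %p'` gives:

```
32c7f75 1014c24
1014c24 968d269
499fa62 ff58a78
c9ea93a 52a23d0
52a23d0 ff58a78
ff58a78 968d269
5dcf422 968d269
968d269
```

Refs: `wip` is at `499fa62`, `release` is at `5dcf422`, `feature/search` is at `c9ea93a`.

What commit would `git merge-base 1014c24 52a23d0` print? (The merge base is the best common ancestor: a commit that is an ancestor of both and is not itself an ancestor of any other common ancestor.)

968d269

Ancestors of 1014c24: {1014c24, 968d269}.
Ancestors of 52a23d0: {52a23d0, 968d269, ff58a78}.
Common ancestors: {968d269}.
The only common ancestor is 968d269, so it is the merge base.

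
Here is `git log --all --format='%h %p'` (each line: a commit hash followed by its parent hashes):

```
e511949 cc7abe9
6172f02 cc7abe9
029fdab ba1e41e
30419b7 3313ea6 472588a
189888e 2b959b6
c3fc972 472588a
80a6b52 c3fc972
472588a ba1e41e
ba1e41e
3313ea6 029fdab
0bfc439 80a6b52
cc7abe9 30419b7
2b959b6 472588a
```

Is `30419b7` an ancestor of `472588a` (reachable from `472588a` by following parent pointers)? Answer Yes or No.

Ancestors of 472588a: {472588a, ba1e41e}.
30419b7 is not in that set, so it is not an ancestor of 472588a.

No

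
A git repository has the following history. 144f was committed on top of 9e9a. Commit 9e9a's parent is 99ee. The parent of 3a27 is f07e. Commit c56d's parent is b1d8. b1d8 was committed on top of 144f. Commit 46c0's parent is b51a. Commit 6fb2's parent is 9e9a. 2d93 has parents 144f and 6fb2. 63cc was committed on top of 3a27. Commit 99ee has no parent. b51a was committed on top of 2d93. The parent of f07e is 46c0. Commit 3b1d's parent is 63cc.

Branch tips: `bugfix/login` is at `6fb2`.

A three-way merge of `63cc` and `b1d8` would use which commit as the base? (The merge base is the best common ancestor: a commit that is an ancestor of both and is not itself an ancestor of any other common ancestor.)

Ancestors of 63cc: {144f, 2d93, 3a27, 46c0, 63cc, 6fb2, 99ee, 9e9a, b51a, f07e}.
Ancestors of b1d8: {144f, 99ee, 9e9a, b1d8}.
Common ancestors: {144f, 99ee, 9e9a}.
Among these, 144f is not an ancestor of any other common ancestor — it is the merge base.

144f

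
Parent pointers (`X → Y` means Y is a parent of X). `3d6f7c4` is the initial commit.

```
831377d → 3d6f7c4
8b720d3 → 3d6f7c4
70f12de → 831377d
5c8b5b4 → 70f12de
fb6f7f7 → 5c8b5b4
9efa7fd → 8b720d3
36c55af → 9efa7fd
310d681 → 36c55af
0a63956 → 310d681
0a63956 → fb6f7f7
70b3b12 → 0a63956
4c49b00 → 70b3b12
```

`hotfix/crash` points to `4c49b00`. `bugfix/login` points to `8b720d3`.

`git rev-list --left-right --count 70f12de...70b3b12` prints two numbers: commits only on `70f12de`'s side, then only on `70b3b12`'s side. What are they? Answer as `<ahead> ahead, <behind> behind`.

0 ahead, 8 behind

Reachable from 70f12de: {3d6f7c4, 70f12de, 831377d}.
Reachable from 70b3b12: {0a63956, 310d681, 36c55af, 3d6f7c4, 5c8b5b4, 70b3b12, 70f12de, 831377d, 8b720d3, 9efa7fd, fb6f7f7}.
Only in 70f12de's history (ahead): {} — 0.
Only in 70b3b12's history (behind): {0a63956, 310d681, 36c55af, 5c8b5b4, 70b3b12, 8b720d3, 9efa7fd, fb6f7f7} — 8.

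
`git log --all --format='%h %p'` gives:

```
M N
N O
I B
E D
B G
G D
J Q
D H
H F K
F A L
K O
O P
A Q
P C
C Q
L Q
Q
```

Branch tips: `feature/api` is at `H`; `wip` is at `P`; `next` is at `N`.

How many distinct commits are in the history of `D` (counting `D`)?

10

Walking parent pointers from D: reachable set = {A, C, D, F, H, K, L, O, P, Q}.
That is 10 commits.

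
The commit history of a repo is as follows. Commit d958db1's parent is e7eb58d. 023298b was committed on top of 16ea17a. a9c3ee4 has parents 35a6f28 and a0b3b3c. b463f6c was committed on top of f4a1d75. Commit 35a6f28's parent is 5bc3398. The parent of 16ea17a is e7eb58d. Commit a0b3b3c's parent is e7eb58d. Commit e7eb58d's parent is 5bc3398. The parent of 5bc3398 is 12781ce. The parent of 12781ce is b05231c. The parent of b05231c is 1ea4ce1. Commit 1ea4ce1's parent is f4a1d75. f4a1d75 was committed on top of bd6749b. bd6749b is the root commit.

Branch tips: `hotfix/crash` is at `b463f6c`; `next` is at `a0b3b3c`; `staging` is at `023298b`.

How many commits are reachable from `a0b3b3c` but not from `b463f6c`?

Reachable from a0b3b3c: {12781ce, 1ea4ce1, 5bc3398, a0b3b3c, b05231c, bd6749b, e7eb58d, f4a1d75}.
Reachable from b463f6c: {b463f6c, bd6749b, f4a1d75}.
In a0b3b3c's history but not b463f6c's: {12781ce, 1ea4ce1, 5bc3398, a0b3b3c, b05231c, e7eb58d} — 6 commits.

6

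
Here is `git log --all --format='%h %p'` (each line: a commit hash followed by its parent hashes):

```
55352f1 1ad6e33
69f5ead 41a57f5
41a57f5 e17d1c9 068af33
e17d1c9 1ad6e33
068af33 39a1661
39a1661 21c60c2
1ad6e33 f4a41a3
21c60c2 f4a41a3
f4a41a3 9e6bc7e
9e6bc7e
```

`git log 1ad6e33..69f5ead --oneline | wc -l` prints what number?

Reachable from 69f5ead: {068af33, 1ad6e33, 21c60c2, 39a1661, 41a57f5, 69f5ead, 9e6bc7e, e17d1c9, f4a41a3}.
Reachable from 1ad6e33: {1ad6e33, 9e6bc7e, f4a41a3}.
In 69f5ead's history but not 1ad6e33's: {068af33, 21c60c2, 39a1661, 41a57f5, 69f5ead, e17d1c9} — 6 commits.

6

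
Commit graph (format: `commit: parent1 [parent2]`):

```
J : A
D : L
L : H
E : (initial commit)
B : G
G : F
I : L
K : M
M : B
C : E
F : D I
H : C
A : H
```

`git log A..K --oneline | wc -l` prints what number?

Reachable from K: {B, C, D, E, F, G, H, I, K, L, M}.
Reachable from A: {A, C, E, H}.
In K's history but not A's: {B, D, F, G, I, K, L, M} — 8 commits.

8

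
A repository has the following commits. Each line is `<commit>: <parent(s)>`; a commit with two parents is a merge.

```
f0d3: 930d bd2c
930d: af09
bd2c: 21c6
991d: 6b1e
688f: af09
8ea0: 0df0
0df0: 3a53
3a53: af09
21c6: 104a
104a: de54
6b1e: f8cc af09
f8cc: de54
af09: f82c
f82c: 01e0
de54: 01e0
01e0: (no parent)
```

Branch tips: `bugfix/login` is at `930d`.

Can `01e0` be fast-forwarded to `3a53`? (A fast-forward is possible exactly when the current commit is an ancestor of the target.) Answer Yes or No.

Yes

A fast-forward from 01e0 to 3a53 is possible iff 01e0 is an ancestor of 3a53.
Ancestors of 3a53: {01e0, 3a53, af09, f82c}.
01e0 is among them, so fast-forward is possible.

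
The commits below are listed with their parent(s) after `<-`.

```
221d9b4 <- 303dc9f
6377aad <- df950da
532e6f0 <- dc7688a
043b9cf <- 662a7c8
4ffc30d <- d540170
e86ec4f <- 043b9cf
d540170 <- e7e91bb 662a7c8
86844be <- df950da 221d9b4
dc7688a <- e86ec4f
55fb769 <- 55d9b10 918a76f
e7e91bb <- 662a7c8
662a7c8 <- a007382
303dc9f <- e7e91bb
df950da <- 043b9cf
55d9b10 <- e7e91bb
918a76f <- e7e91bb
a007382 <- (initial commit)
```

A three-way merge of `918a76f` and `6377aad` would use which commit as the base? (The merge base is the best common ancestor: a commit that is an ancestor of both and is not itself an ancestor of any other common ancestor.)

662a7c8

Ancestors of 918a76f: {662a7c8, 918a76f, a007382, e7e91bb}.
Ancestors of 6377aad: {043b9cf, 6377aad, 662a7c8, a007382, df950da}.
Common ancestors: {662a7c8, a007382}.
Among these, 662a7c8 is not an ancestor of any other common ancestor — it is the merge base.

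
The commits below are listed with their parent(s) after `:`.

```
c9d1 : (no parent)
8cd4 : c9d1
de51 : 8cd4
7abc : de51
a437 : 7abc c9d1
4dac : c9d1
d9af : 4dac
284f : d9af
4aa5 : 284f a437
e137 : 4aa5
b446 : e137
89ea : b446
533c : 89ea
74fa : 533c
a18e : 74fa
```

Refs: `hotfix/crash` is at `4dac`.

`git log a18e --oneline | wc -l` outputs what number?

15

Walking parent pointers from a18e: reachable set = {284f, 4aa5, 4dac, 533c, 74fa, 7abc, 89ea, 8cd4, a18e, a437, b446, c9d1, d9af, de51, e137}.
That is 15 commits.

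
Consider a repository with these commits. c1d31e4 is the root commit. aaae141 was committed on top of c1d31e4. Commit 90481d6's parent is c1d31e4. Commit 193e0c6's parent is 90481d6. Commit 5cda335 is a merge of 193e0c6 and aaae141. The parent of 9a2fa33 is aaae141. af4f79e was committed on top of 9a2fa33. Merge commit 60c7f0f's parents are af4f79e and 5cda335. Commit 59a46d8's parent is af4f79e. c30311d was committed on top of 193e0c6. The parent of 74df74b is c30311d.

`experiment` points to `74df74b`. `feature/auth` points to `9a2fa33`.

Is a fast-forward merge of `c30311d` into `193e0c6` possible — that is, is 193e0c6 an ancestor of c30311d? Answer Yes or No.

A fast-forward from 193e0c6 to c30311d is possible iff 193e0c6 is an ancestor of c30311d.
Ancestors of c30311d: {193e0c6, 90481d6, c1d31e4, c30311d}.
193e0c6 is among them, so fast-forward is possible.

Yes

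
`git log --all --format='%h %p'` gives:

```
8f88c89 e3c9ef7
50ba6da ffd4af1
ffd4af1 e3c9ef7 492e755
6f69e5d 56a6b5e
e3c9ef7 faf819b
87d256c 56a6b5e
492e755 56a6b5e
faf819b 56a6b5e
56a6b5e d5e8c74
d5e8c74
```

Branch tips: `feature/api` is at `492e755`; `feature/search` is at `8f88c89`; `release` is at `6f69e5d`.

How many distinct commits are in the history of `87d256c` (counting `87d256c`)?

3

Walking parent pointers from 87d256c: reachable set = {56a6b5e, 87d256c, d5e8c74}.
That is 3 commits.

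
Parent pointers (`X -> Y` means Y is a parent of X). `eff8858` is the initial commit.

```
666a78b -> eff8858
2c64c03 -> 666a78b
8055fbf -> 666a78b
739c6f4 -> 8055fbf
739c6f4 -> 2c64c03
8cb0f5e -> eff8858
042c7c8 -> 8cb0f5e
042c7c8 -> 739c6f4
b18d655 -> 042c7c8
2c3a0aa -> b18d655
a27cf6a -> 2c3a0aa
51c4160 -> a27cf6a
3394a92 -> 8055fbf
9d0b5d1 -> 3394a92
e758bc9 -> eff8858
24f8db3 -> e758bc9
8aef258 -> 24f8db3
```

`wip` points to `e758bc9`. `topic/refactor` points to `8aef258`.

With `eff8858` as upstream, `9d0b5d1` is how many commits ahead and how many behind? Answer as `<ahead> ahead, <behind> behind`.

4 ahead, 0 behind

Reachable from 9d0b5d1: {3394a92, 666a78b, 8055fbf, 9d0b5d1, eff8858}.
Reachable from eff8858: {eff8858}.
Only in 9d0b5d1's history (ahead): {3394a92, 666a78b, 8055fbf, 9d0b5d1} — 4.
Only in eff8858's history (behind): {} — 0.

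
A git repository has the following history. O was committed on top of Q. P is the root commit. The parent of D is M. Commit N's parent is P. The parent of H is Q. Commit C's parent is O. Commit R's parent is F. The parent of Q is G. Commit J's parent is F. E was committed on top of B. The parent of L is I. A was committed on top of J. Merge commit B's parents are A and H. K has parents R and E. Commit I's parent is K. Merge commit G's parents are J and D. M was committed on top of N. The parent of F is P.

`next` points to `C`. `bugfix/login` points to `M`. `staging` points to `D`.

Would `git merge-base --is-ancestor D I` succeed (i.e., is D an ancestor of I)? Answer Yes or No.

Yes

Ancestors of I (commits reachable by following parents): {A, B, D, E, F, G, H, I, J, K, M, N, P, Q, R}.
D is in that set, so it is an ancestor of I.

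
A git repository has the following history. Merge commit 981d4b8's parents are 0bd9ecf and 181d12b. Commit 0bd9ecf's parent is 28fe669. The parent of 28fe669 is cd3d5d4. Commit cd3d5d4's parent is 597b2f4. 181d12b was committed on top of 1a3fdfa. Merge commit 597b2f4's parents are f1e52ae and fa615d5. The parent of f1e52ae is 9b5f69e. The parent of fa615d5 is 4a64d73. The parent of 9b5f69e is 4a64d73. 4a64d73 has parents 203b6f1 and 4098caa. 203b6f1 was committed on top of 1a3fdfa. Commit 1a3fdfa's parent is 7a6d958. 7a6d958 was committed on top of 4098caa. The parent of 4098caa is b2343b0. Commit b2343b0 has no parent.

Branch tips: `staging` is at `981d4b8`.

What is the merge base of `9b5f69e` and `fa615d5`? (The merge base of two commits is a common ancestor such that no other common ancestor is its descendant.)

Ancestors of 9b5f69e: {1a3fdfa, 203b6f1, 4098caa, 4a64d73, 7a6d958, 9b5f69e, b2343b0}.
Ancestors of fa615d5: {1a3fdfa, 203b6f1, 4098caa, 4a64d73, 7a6d958, b2343b0, fa615d5}.
Common ancestors: {1a3fdfa, 203b6f1, 4098caa, 4a64d73, 7a6d958, b2343b0}.
Among these, 4a64d73 is not an ancestor of any other common ancestor — it is the merge base.

4a64d73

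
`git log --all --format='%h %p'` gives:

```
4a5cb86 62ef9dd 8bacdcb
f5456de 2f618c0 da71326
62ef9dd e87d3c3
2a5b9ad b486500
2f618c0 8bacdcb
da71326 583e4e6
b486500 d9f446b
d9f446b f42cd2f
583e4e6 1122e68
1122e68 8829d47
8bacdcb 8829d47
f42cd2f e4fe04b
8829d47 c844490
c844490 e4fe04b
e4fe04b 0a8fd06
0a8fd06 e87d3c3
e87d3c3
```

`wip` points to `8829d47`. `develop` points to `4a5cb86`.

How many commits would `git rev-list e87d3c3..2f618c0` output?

6

Reachable from 2f618c0: {0a8fd06, 2f618c0, 8829d47, 8bacdcb, c844490, e4fe04b, e87d3c3}.
Reachable from e87d3c3: {e87d3c3}.
In 2f618c0's history but not e87d3c3's: {0a8fd06, 2f618c0, 8829d47, 8bacdcb, c844490, e4fe04b} — 6 commits.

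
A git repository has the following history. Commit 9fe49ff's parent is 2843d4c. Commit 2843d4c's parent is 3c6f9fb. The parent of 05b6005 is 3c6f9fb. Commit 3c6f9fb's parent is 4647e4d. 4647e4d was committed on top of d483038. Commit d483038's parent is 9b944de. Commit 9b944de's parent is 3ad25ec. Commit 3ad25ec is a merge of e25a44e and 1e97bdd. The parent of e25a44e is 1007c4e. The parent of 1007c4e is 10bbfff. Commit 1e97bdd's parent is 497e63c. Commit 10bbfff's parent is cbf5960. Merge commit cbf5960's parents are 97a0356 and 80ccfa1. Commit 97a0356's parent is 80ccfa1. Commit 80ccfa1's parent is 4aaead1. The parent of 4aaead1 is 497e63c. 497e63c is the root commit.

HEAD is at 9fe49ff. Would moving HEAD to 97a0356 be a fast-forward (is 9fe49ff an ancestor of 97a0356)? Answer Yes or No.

A fast-forward from 9fe49ff to 97a0356 is possible iff 9fe49ff is an ancestor of 97a0356.
Ancestors of 97a0356: {497e63c, 4aaead1, 80ccfa1, 97a0356}.
9fe49ff is not among them, so fast-forward is not possible.

No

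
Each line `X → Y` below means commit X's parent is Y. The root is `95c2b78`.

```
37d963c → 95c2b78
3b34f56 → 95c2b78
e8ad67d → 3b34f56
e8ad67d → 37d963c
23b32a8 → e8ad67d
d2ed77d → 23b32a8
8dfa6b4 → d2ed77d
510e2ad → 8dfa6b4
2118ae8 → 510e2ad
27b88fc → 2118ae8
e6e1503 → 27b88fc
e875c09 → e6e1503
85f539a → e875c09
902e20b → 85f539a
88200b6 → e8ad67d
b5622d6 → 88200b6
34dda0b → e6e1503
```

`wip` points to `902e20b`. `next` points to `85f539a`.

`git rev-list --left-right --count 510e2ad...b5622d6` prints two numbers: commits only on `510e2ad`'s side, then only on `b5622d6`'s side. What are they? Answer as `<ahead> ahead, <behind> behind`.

Reachable from 510e2ad: {23b32a8, 37d963c, 3b34f56, 510e2ad, 8dfa6b4, 95c2b78, d2ed77d, e8ad67d}.
Reachable from b5622d6: {37d963c, 3b34f56, 88200b6, 95c2b78, b5622d6, e8ad67d}.
Only in 510e2ad's history (ahead): {23b32a8, 510e2ad, 8dfa6b4, d2ed77d} — 4.
Only in b5622d6's history (behind): {88200b6, b5622d6} — 2.

4 ahead, 2 behind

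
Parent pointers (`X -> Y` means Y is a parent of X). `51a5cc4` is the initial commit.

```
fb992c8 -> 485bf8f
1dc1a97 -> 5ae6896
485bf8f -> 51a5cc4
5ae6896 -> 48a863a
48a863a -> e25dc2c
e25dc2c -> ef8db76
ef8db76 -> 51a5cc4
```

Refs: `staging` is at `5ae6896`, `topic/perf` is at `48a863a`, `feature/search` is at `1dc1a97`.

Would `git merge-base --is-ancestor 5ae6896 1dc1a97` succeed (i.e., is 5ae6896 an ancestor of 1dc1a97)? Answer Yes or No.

Yes

Ancestors of 1dc1a97 (commits reachable by following parents): {1dc1a97, 48a863a, 51a5cc4, 5ae6896, e25dc2c, ef8db76}.
5ae6896 is in that set, so it is an ancestor of 1dc1a97.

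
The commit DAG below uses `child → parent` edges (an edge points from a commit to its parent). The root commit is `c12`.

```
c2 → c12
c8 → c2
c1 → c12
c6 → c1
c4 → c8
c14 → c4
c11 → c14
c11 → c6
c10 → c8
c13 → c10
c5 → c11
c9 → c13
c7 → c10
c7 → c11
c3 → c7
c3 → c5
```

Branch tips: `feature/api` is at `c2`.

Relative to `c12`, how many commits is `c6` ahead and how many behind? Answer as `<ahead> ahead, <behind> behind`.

2 ahead, 0 behind

Reachable from c6: {c1, c12, c6}.
Reachable from c12: {c12}.
Only in c6's history (ahead): {c1, c6} — 2.
Only in c12's history (behind): {} — 0.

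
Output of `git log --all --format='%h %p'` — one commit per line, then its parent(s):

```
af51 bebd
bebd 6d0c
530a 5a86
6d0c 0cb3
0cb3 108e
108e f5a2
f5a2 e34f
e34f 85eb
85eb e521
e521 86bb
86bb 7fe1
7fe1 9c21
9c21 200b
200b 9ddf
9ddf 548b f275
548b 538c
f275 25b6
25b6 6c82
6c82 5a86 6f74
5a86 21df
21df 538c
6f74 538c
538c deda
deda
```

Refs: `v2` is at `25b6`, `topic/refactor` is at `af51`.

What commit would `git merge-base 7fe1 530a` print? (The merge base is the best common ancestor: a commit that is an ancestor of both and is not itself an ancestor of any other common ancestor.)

5a86

Ancestors of 7fe1: {200b, 21df, 25b6, 538c, 548b, 5a86, 6c82, 6f74, 7fe1, 9c21, 9ddf, deda, f275}.
Ancestors of 530a: {21df, 530a, 538c, 5a86, deda}.
Common ancestors: {21df, 538c, 5a86, deda}.
Among these, 5a86 is not an ancestor of any other common ancestor — it is the merge base.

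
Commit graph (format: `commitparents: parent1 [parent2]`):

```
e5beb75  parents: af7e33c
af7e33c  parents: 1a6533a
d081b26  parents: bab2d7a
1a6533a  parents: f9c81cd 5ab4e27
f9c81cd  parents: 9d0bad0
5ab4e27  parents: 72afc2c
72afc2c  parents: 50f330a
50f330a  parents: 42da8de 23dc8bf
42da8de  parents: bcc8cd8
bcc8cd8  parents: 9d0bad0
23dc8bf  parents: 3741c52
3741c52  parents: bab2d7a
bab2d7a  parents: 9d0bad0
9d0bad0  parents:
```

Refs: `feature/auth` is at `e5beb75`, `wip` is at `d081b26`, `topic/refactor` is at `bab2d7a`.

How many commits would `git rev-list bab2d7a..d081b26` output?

Reachable from d081b26: {9d0bad0, bab2d7a, d081b26}.
Reachable from bab2d7a: {9d0bad0, bab2d7a}.
In d081b26's history but not bab2d7a's: {d081b26} — 1 commit.

1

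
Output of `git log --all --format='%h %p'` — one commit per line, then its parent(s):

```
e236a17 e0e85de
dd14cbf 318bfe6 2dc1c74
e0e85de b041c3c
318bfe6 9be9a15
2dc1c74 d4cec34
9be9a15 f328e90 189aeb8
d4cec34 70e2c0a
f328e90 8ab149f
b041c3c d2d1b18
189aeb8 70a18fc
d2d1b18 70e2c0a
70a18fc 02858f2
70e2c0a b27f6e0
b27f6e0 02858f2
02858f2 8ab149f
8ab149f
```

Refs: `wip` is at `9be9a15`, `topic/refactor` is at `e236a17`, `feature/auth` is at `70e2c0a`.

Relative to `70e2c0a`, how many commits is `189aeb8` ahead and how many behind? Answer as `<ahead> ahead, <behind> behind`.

2 ahead, 2 behind

Reachable from 189aeb8: {02858f2, 189aeb8, 70a18fc, 8ab149f}.
Reachable from 70e2c0a: {02858f2, 70e2c0a, 8ab149f, b27f6e0}.
Only in 189aeb8's history (ahead): {189aeb8, 70a18fc} — 2.
Only in 70e2c0a's history (behind): {70e2c0a, b27f6e0} — 2.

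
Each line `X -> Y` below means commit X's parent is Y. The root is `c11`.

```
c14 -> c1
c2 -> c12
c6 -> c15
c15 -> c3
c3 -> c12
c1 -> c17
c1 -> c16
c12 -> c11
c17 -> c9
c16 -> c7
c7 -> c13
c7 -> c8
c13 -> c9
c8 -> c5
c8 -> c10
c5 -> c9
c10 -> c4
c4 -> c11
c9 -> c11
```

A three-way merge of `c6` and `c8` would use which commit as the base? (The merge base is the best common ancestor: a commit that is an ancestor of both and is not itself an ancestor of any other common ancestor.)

c11

Ancestors of c6: {c11, c12, c15, c3, c6}.
Ancestors of c8: {c10, c11, c4, c5, c8, c9}.
Common ancestors: {c11}.
The only common ancestor is c11, so it is the merge base.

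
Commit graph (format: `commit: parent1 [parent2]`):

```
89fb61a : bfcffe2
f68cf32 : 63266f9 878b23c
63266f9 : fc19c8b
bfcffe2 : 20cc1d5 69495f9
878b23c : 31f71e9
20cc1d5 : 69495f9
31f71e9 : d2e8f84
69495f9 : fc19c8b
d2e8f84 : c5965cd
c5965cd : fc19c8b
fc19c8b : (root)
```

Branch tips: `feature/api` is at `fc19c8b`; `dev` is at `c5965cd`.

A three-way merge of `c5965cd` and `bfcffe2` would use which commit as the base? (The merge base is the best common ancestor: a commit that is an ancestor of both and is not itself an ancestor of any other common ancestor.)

fc19c8b

Ancestors of c5965cd: {c5965cd, fc19c8b}.
Ancestors of bfcffe2: {20cc1d5, 69495f9, bfcffe2, fc19c8b}.
Common ancestors: {fc19c8b}.
The only common ancestor is fc19c8b, so it is the merge base.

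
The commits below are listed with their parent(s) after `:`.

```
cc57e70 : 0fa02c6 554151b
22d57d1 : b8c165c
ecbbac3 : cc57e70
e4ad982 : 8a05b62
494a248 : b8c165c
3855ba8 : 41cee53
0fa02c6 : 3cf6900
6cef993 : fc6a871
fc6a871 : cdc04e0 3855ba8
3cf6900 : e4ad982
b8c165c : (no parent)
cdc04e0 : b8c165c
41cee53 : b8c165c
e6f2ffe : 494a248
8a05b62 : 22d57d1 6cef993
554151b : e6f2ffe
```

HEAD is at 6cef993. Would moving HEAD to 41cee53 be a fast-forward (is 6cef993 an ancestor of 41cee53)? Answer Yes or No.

A fast-forward from 6cef993 to 41cee53 is possible iff 6cef993 is an ancestor of 41cee53.
Ancestors of 41cee53: {41cee53, b8c165c}.
6cef993 is not among them, so fast-forward is not possible.

No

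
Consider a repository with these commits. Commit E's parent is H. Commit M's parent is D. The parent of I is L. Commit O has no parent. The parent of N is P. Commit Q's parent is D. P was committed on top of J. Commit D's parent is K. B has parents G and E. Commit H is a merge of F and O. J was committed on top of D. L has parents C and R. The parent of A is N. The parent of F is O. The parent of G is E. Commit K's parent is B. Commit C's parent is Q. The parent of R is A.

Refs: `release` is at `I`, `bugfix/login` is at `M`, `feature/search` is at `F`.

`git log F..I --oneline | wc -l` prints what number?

Reachable from I: {A, B, C, D, E, F, G, H, I, J, K, L, N, O, P, Q, R}.
Reachable from F: {F, O}.
In I's history but not F's: {A, B, C, D, E, G, H, I, J, K, L, N, P, Q, R} — 15 commits.

15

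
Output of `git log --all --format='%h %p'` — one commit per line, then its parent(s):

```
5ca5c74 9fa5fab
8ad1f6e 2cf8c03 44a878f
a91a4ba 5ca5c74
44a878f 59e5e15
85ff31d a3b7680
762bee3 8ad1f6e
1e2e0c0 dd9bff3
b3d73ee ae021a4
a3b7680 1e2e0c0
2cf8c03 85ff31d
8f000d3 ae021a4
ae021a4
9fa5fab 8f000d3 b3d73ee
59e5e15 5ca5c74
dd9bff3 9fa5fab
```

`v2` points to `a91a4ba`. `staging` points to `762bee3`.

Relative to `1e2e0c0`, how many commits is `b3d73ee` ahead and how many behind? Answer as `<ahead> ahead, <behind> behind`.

Reachable from b3d73ee: {ae021a4, b3d73ee}.
Reachable from 1e2e0c0: {1e2e0c0, 8f000d3, 9fa5fab, ae021a4, b3d73ee, dd9bff3}.
Only in b3d73ee's history (ahead): {} — 0.
Only in 1e2e0c0's history (behind): {1e2e0c0, 8f000d3, 9fa5fab, dd9bff3} — 4.

0 ahead, 4 behind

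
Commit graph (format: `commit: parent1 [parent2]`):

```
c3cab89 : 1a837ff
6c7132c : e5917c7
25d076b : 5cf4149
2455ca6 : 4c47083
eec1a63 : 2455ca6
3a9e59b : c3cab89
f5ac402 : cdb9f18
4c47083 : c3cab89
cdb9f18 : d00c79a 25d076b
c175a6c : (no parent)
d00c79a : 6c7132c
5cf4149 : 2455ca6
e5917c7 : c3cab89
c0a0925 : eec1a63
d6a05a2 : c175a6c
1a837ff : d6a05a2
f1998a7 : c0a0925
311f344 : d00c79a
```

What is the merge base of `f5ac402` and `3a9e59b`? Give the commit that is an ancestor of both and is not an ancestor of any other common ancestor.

Ancestors of f5ac402: {1a837ff, 2455ca6, 25d076b, 4c47083, 5cf4149, 6c7132c, c175a6c, c3cab89, cdb9f18, d00c79a, d6a05a2, e5917c7, f5ac402}.
Ancestors of 3a9e59b: {1a837ff, 3a9e59b, c175a6c, c3cab89, d6a05a2}.
Common ancestors: {1a837ff, c175a6c, c3cab89, d6a05a2}.
Among these, c3cab89 is not an ancestor of any other common ancestor — it is the merge base.

c3cab89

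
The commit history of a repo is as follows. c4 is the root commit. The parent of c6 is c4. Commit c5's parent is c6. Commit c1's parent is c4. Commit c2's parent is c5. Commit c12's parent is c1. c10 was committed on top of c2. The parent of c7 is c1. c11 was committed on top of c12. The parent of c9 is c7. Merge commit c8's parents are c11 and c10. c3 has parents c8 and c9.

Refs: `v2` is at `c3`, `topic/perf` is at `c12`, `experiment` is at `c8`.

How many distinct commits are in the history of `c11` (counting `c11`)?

4

Walking parent pointers from c11: reachable set = {c1, c11, c12, c4}.
That is 4 commits.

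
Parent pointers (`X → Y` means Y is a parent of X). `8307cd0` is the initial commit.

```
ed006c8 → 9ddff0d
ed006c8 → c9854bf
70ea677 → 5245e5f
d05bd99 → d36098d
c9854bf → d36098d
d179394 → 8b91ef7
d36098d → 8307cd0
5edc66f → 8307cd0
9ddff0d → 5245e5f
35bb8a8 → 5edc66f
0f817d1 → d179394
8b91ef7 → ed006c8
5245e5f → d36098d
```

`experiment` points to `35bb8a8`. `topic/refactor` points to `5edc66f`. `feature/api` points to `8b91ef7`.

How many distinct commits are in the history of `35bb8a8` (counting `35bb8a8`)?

Walking parent pointers from 35bb8a8: reachable set = {35bb8a8, 5edc66f, 8307cd0}.
That is 3 commits.

3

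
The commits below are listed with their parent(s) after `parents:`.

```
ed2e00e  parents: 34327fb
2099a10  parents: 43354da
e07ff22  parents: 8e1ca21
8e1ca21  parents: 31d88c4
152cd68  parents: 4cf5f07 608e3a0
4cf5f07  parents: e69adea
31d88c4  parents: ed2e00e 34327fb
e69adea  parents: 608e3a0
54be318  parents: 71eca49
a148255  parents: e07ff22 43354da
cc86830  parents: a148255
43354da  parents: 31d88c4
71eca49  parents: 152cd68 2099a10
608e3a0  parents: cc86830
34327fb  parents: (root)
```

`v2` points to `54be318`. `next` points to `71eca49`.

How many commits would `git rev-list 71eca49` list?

14

Walking parent pointers from 71eca49: reachable set = {152cd68, 2099a10, 31d88c4, 34327fb, 43354da, 4cf5f07, 608e3a0, 71eca49, 8e1ca21, a148255, cc86830, e07ff22, e69adea, ed2e00e}.
That is 14 commits.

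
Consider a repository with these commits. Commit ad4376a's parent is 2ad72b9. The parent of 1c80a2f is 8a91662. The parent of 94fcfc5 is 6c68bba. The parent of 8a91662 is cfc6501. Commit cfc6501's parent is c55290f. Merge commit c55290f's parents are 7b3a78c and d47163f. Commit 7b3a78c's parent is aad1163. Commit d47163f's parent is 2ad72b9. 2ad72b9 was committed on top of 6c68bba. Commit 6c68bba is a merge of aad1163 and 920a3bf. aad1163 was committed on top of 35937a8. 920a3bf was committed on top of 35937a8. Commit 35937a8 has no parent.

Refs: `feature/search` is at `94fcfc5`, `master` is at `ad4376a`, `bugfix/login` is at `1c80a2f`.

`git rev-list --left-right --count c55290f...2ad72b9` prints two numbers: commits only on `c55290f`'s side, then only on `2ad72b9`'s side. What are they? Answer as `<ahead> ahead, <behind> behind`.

Reachable from c55290f: {2ad72b9, 35937a8, 6c68bba, 7b3a78c, 920a3bf, aad1163, c55290f, d47163f}.
Reachable from 2ad72b9: {2ad72b9, 35937a8, 6c68bba, 920a3bf, aad1163}.
Only in c55290f's history (ahead): {7b3a78c, c55290f, d47163f} — 3.
Only in 2ad72b9's history (behind): {} — 0.

3 ahead, 0 behind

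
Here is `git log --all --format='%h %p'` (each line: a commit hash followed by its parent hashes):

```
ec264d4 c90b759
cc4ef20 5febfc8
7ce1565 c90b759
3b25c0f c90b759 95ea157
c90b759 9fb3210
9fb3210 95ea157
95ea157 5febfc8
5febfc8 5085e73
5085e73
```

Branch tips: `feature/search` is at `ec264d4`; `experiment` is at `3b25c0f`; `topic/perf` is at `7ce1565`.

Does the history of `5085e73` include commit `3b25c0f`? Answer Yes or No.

No

Ancestors of 5085e73: {5085e73}.
3b25c0f is not in that set, so it is not an ancestor of 5085e73.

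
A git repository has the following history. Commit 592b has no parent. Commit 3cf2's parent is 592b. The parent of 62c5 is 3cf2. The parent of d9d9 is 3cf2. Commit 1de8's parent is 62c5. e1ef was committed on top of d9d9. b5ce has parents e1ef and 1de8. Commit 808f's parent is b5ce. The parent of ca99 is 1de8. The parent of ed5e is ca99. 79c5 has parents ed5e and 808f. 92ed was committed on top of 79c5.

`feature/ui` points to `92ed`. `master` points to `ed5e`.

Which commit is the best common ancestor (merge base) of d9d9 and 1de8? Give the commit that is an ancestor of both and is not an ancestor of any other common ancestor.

3cf2

Ancestors of d9d9: {3cf2, 592b, d9d9}.
Ancestors of 1de8: {1de8, 3cf2, 592b, 62c5}.
Common ancestors: {3cf2, 592b}.
Among these, 3cf2 is not an ancestor of any other common ancestor — it is the merge base.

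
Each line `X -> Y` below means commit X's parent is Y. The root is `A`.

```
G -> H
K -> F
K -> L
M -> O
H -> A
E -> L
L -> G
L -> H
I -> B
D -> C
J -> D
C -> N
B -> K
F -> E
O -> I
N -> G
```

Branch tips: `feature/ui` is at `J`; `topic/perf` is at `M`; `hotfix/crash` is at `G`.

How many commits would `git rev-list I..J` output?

4

Reachable from J: {A, C, D, G, H, J, N}.
Reachable from I: {A, B, E, F, G, H, I, K, L}.
In J's history but not I's: {C, D, J, N} — 4 commits.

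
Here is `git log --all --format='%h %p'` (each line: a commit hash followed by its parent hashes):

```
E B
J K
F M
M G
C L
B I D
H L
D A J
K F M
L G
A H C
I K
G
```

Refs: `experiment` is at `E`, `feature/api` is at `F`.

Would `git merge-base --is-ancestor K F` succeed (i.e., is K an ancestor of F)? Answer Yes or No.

No

Ancestors of F: {F, G, M}.
K is not in that set, so it is not an ancestor of F.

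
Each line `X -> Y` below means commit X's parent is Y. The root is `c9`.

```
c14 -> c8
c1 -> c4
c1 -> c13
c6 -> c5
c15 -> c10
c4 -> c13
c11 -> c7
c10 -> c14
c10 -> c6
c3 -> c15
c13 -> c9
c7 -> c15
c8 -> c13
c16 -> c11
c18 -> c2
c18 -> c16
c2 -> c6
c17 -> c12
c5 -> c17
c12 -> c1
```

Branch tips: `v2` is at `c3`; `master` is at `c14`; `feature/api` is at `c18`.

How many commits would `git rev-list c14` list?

Walking parent pointers from c14: reachable set = {c13, c14, c8, c9}.
That is 4 commits.

4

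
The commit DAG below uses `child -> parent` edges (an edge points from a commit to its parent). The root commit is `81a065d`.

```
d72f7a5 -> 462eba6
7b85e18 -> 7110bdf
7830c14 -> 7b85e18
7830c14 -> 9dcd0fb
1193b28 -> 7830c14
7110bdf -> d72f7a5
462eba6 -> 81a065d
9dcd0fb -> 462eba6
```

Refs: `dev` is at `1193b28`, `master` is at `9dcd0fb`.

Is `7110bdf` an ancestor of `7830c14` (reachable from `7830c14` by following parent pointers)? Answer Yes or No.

Yes

Ancestors of 7830c14 (commits reachable by following parents): {462eba6, 7110bdf, 7830c14, 7b85e18, 81a065d, 9dcd0fb, d72f7a5}.
7110bdf is in that set, so it is an ancestor of 7830c14.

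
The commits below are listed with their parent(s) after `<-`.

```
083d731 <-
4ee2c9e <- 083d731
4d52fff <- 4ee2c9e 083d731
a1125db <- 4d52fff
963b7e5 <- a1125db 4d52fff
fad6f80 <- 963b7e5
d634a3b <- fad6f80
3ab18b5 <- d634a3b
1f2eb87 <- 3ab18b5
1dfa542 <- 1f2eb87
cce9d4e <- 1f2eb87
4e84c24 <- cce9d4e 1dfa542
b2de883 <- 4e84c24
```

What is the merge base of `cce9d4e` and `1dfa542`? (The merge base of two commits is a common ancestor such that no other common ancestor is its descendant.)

1f2eb87

Ancestors of cce9d4e: {083d731, 1f2eb87, 3ab18b5, 4d52fff, 4ee2c9e, 963b7e5, a1125db, cce9d4e, d634a3b, fad6f80}.
Ancestors of 1dfa542: {083d731, 1dfa542, 1f2eb87, 3ab18b5, 4d52fff, 4ee2c9e, 963b7e5, a1125db, d634a3b, fad6f80}.
Common ancestors: {083d731, 1f2eb87, 3ab18b5, 4d52fff, 4ee2c9e, 963b7e5, a1125db, d634a3b, fad6f80}.
Among these, 1f2eb87 is not an ancestor of any other common ancestor — it is the merge base.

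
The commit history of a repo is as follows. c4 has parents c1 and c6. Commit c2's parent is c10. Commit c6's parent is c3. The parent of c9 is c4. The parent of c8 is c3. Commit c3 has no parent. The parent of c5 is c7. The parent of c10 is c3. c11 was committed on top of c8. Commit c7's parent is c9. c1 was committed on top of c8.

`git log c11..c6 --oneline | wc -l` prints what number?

Reachable from c6: {c3, c6}.
Reachable from c11: {c11, c3, c8}.
In c6's history but not c11's: {c6} — 1 commit.

1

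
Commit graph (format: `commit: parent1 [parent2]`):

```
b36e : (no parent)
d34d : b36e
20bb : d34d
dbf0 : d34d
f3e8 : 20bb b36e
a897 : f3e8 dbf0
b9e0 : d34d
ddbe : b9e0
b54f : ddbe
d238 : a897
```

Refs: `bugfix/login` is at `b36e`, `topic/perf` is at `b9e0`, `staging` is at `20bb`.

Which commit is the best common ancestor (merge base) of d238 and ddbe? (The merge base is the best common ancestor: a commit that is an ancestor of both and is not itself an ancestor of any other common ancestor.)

d34d

Ancestors of d238: {20bb, a897, b36e, d238, d34d, dbf0, f3e8}.
Ancestors of ddbe: {b36e, b9e0, d34d, ddbe}.
Common ancestors: {b36e, d34d}.
Among these, d34d is not an ancestor of any other common ancestor — it is the merge base.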